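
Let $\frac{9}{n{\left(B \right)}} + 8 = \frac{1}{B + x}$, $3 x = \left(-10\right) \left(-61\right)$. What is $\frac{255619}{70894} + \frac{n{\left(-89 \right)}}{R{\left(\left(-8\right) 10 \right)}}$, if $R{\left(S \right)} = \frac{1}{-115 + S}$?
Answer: $\frac{43376358389}{194320454} \approx 223.22$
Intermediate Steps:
$x = \frac{610}{3}$ ($x = \frac{\left(-10\right) \left(-61\right)}{3} = \frac{1}{3} \cdot 610 = \frac{610}{3} \approx 203.33$)
$n{\left(B \right)} = \frac{9}{-8 + \frac{1}{\frac{610}{3} + B}}$ ($n{\left(B \right)} = \frac{9}{-8 + \frac{1}{B + \frac{610}{3}}} = \frac{9}{-8 + \frac{1}{\frac{610}{3} + B}}$)
$\frac{255619}{70894} + \frac{n{\left(-89 \right)}}{R{\left(\left(-8\right) 10 \right)}} = \frac{255619}{70894} + \frac{9 \frac{1}{4877 + 24 \left(-89\right)} \left(-610 - -267\right)}{\frac{1}{-115 - 80}} = 255619 \cdot \frac{1}{70894} + \frac{9 \frac{1}{4877 - 2136} \left(-610 + 267\right)}{\frac{1}{-115 - 80}} = \frac{255619}{70894} + \frac{9 \cdot \frac{1}{2741} \left(-343\right)}{\frac{1}{-195}} = \frac{255619}{70894} + \frac{9 \cdot \frac{1}{2741} \left(-343\right)}{- \frac{1}{195}} = \frac{255619}{70894} - - \frac{601965}{2741} = \frac{255619}{70894} + \frac{601965}{2741} = \frac{43376358389}{194320454}$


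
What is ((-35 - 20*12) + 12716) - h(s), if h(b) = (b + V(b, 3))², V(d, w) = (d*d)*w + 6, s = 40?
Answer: -23471275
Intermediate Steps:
V(d, w) = 6 + w*d² (V(d, w) = d²*w + 6 = w*d² + 6 = 6 + w*d²)
h(b) = (6 + b + 3*b²)² (h(b) = (b + (6 + 3*b²))² = (6 + b + 3*b²)²)
((-35 - 20*12) + 12716) - h(s) = ((-35 - 20*12) + 12716) - (6 + 40 + 3*40²)² = ((-35 - 240) + 12716) - (6 + 40 + 3*1600)² = (-275 + 12716) - (6 + 40 + 4800)² = 12441 - 1*4846² = 12441 - 1*23483716 = 12441 - 23483716 = -23471275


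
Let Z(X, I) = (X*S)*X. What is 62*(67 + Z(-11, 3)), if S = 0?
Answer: 4154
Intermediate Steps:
Z(X, I) = 0 (Z(X, I) = (X*0)*X = 0*X = 0)
62*(67 + Z(-11, 3)) = 62*(67 + 0) = 62*67 = 4154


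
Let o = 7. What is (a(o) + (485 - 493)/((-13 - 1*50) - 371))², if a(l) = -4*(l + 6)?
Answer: 127238400/47089 ≈ 2702.1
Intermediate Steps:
a(l) = -24 - 4*l (a(l) = -4*(6 + l) = -24 - 4*l)
(a(o) + (485 - 493)/((-13 - 1*50) - 371))² = ((-24 - 4*7) + (485 - 493)/((-13 - 1*50) - 371))² = ((-24 - 28) - 8/((-13 - 50) - 371))² = (-52 - 8/(-63 - 371))² = (-52 - 8/(-434))² = (-52 - 8*(-1/434))² = (-52 + 4/217)² = (-11280/217)² = 127238400/47089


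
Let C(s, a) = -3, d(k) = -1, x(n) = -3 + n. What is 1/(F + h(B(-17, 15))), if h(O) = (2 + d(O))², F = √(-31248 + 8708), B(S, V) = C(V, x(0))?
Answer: 1/22541 - 14*I*√115/22541 ≈ 4.4364e-5 - 0.0066605*I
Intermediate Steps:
B(S, V) = -3
F = 14*I*√115 (F = √(-22540) = 14*I*√115 ≈ 150.13*I)
h(O) = 1 (h(O) = (2 - 1)² = 1² = 1)
1/(F + h(B(-17, 15))) = 1/(14*I*√115 + 1) = 1/(1 + 14*I*√115)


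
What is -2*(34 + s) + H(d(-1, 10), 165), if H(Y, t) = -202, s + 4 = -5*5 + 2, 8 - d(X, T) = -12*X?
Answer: -216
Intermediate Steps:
d(X, T) = 8 + 12*X (d(X, T) = 8 - (-12)*X = 8 + 12*X)
s = -27 (s = -4 + (-5*5 + 2) = -4 + (-25 + 2) = -4 - 23 = -27)
-2*(34 + s) + H(d(-1, 10), 165) = -2*(34 - 27) - 202 = -2*7 - 202 = -14 - 202 = -216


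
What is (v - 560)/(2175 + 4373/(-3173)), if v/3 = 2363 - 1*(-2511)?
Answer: 22309363/3448451 ≈ 6.4694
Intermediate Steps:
v = 14622 (v = 3*(2363 - 1*(-2511)) = 3*(2363 + 2511) = 3*4874 = 14622)
(v - 560)/(2175 + 4373/(-3173)) = (14622 - 560)/(2175 + 4373/(-3173)) = 14062/(2175 + 4373*(-1/3173)) = 14062/(2175 - 4373/3173) = 14062/(6896902/3173) = 14062*(3173/6896902) = 22309363/3448451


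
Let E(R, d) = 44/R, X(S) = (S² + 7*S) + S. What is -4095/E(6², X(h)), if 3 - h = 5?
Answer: -36855/11 ≈ -3350.5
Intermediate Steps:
h = -2 (h = 3 - 1*5 = 3 - 5 = -2)
X(S) = S² + 8*S
-4095/E(6², X(h)) = -4095/(44/(6²)) = -4095/(44/36) = -4095/(44*(1/36)) = -4095/11/9 = -4095*9/11 = -36855/11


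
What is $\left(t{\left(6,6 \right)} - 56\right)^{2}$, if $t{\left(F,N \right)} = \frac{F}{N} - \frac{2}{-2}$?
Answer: $2916$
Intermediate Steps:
$t{\left(F,N \right)} = 1 + \frac{F}{N}$ ($t{\left(F,N \right)} = \frac{F}{N} - -1 = \frac{F}{N} + 1 = 1 + \frac{F}{N}$)
$\left(t{\left(6,6 \right)} - 56\right)^{2} = \left(\frac{6 + 6}{6} - 56\right)^{2} = \left(\frac{1}{6} \cdot 12 - 56\right)^{2} = \left(2 - 56\right)^{2} = \left(-54\right)^{2} = 2916$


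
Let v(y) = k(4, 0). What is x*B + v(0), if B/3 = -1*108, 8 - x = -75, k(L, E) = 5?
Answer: -26887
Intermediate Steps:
x = 83 (x = 8 - 1*(-75) = 8 + 75 = 83)
v(y) = 5
B = -324 (B = 3*(-1*108) = 3*(-108) = -324)
x*B + v(0) = 83*(-324) + 5 = -26892 + 5 = -26887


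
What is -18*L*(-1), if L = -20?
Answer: -360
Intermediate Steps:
-18*L*(-1) = -18*(-20)*(-1) = 360*(-1) = -360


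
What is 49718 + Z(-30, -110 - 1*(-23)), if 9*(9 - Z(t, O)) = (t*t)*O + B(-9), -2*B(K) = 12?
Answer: 175283/3 ≈ 58428.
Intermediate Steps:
B(K) = -6 (B(K) = -½*12 = -6)
Z(t, O) = 29/3 - O*t²/9 (Z(t, O) = 9 - ((t*t)*O - 6)/9 = 9 - (t²*O - 6)/9 = 9 - (O*t² - 6)/9 = 9 - (-6 + O*t²)/9 = 9 + (⅔ - O*t²/9) = 29/3 - O*t²/9)
49718 + Z(-30, -110 - 1*(-23)) = 49718 + (29/3 - ⅑*(-110 - 1*(-23))*(-30)²) = 49718 + (29/3 - ⅑*(-110 + 23)*900) = 49718 + (29/3 - ⅑*(-87)*900) = 49718 + (29/3 + 8700) = 49718 + 26129/3 = 175283/3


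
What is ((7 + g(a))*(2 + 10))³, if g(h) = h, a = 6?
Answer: 3796416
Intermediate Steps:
((7 + g(a))*(2 + 10))³ = ((7 + 6)*(2 + 10))³ = (13*12)³ = 156³ = 3796416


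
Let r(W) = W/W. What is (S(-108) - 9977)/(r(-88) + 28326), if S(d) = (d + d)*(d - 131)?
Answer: 41647/28327 ≈ 1.4702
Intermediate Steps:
S(d) = 2*d*(-131 + d) (S(d) = (2*d)*(-131 + d) = 2*d*(-131 + d))
r(W) = 1
(S(-108) - 9977)/(r(-88) + 28326) = (2*(-108)*(-131 - 108) - 9977)/(1 + 28326) = (2*(-108)*(-239) - 9977)/28327 = (51624 - 9977)*(1/28327) = 41647*(1/28327) = 41647/28327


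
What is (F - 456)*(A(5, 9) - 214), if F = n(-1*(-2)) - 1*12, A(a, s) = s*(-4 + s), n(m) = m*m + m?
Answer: 78078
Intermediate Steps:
n(m) = m + m**2 (n(m) = m**2 + m = m + m**2)
F = -6 (F = (-1*(-2))*(1 - 1*(-2)) - 1*12 = 2*(1 + 2) - 12 = 2*3 - 12 = 6 - 12 = -6)
(F - 456)*(A(5, 9) - 214) = (-6 - 456)*(9*(-4 + 9) - 214) = -462*(9*5 - 214) = -462*(45 - 214) = -462*(-169) = 78078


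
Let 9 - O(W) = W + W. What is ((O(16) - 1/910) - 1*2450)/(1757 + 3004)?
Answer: -2250431/4332510 ≈ -0.51943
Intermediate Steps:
O(W) = 9 - 2*W (O(W) = 9 - (W + W) = 9 - 2*W)
((O(16) - 1/910) - 1*2450)/(1757 + 3004) = (((9 - 2*16) - 1/910) - 1*2450)/(1757 + 3004) = (((9 - 32) - 1*1/910) - 2450)/4761 = ((-23 - 1/910) - 2450)*(1/4761) = (-20931/910 - 2450)*(1/4761) = -2250431/910*1/4761 = -2250431/4332510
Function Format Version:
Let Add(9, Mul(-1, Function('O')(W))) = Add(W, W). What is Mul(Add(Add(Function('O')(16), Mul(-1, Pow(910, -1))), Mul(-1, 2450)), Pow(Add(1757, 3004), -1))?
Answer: Rational(-2250431, 4332510) ≈ -0.51943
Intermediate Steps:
Function('O')(W) = Add(9, Mul(-2, W)) (Function('O')(W) = Add(9, Mul(-1, Add(W, W))) = Add(9, Mul(-1, Mul(2, W))) = Add(9, Mul(-2, W)))
Mul(Add(Add(Function('O')(16), Mul(-1, Pow(910, -1))), Mul(-1, 2450)), Pow(Add(1757, 3004), -1)) = Mul(Add(Add(Add(9, Mul(-2, 16)), Mul(-1, Pow(910, -1))), Mul(-1, 2450)), Pow(Add(1757, 3004), -1)) = Mul(Add(Add(Add(9, -32), Mul(-1, Rational(1, 910))), -2450), Pow(4761, -1)) = Mul(Add(Add(-23, Rational(-1, 910)), -2450), Rational(1, 4761)) = Mul(Add(Rational(-20931, 910), -2450), Rational(1, 4761)) = Mul(Rational(-2250431, 910), Rational(1, 4761)) = Rational(-2250431, 4332510)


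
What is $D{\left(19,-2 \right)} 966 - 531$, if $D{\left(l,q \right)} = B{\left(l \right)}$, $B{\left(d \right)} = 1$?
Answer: $435$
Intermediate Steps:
$D{\left(l,q \right)} = 1$
$D{\left(19,-2 \right)} 966 - 531 = 1 \cdot 966 - 531 = 966 - 531 = 435$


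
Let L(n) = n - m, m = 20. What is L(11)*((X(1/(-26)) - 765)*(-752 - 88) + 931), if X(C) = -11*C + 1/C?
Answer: -77806827/13 ≈ -5.9851e+6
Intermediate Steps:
X(C) = 1/C - 11*C
L(n) = -20 + n (L(n) = n - 1*20 = n - 20 = -20 + n)
L(11)*((X(1/(-26)) - 765)*(-752 - 88) + 931) = (-20 + 11)*(((1/(1/(-26)) - 11/(-26)) - 765)*(-752 - 88) + 931) = -9*(((1/(-1/26) - 11*(-1/26)) - 765)*(-840) + 931) = -9*(((-26 + 11/26) - 765)*(-840) + 931) = -9*((-665/26 - 765)*(-840) + 931) = -9*(-20555/26*(-840) + 931) = -9*(8633100/13 + 931) = -9*8645203/13 = -77806827/13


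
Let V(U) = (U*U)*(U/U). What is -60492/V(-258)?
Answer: -5041/5547 ≈ -0.90878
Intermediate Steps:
V(U) = U² (V(U) = U²*1 = U²)
-60492/V(-258) = -60492/((-258)²) = -60492/66564 = -60492*1/66564 = -5041/5547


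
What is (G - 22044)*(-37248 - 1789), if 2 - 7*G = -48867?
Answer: 4116022243/7 ≈ 5.8800e+8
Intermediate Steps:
G = 48869/7 (G = 2/7 - ⅐*(-48867) = 2/7 + 6981 = 48869/7 ≈ 6981.3)
(G - 22044)*(-37248 - 1789) = (48869/7 - 22044)*(-37248 - 1789) = -105439/7*(-39037) = 4116022243/7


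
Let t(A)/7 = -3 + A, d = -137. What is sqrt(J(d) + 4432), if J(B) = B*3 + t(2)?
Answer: 3*sqrt(446) ≈ 63.356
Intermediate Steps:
t(A) = -21 + 7*A (t(A) = 7*(-3 + A) = -21 + 7*A)
J(B) = -7 + 3*B (J(B) = B*3 + (-21 + 7*2) = 3*B + (-21 + 14) = 3*B - 7 = -7 + 3*B)
sqrt(J(d) + 4432) = sqrt((-7 + 3*(-137)) + 4432) = sqrt((-7 - 411) + 4432) = sqrt(-418 + 4432) = sqrt(4014) = 3*sqrt(446)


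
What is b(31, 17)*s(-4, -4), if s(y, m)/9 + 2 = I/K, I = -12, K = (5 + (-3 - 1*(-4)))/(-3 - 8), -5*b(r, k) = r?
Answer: -1116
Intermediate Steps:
b(r, k) = -r/5
K = -6/11 (K = (5 + (-3 + 4))/(-11) = (5 + 1)*(-1/11) = 6*(-1/11) = -6/11 ≈ -0.54545)
s(y, m) = 180 (s(y, m) = -18 + 9*(-12/(-6/11)) = -18 + 9*(-12*(-11/6)) = -18 + 9*22 = -18 + 198 = 180)
b(31, 17)*s(-4, -4) = -⅕*31*180 = -31/5*180 = -1116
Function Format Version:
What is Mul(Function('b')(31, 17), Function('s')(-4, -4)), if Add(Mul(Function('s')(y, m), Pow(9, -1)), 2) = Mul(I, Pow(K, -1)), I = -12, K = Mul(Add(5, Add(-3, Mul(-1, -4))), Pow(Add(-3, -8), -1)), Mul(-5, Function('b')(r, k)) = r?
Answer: -1116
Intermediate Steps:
Function('b')(r, k) = Mul(Rational(-1, 5), r)
K = Rational(-6, 11) (K = Mul(Add(5, Add(-3, 4)), Pow(-11, -1)) = Mul(Add(5, 1), Rational(-1, 11)) = Mul(6, Rational(-1, 11)) = Rational(-6, 11) ≈ -0.54545)
Function('s')(y, m) = 180 (Function('s')(y, m) = Add(-18, Mul(9, Mul(-12, Pow(Rational(-6, 11), -1)))) = Add(-18, Mul(9, Mul(-12, Rational(-11, 6)))) = Add(-18, Mul(9, 22)) = Add(-18, 198) = 180)
Mul(Function('b')(31, 17), Function('s')(-4, -4)) = Mul(Mul(Rational(-1, 5), 31), 180) = Mul(Rational(-31, 5), 180) = -1116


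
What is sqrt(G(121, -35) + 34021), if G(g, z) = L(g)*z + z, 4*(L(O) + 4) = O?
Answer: sqrt(132269)/2 ≈ 181.84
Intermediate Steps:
L(O) = -4 + O/4
G(g, z) = z + z*(-4 + g/4) (G(g, z) = (-4 + g/4)*z + z = z*(-4 + g/4) + z = z + z*(-4 + g/4))
sqrt(G(121, -35) + 34021) = sqrt((1/4)*(-35)*(-12 + 121) + 34021) = sqrt((1/4)*(-35)*109 + 34021) = sqrt(-3815/4 + 34021) = sqrt(132269/4) = sqrt(132269)/2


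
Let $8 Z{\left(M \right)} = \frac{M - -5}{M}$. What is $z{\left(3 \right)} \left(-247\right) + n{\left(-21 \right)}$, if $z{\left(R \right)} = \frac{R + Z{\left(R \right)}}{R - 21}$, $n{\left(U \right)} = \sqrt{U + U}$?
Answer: $\frac{1235}{27} + i \sqrt{42} \approx 45.741 + 6.4807 i$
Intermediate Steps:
$n{\left(U \right)} = \sqrt{2} \sqrt{U}$ ($n{\left(U \right)} = \sqrt{2 U} = \sqrt{2} \sqrt{U}$)
$Z{\left(M \right)} = \frac{5 + M}{8 M}$ ($Z{\left(M \right)} = \frac{\left(M - -5\right) \frac{1}{M}}{8} = \frac{\left(M + 5\right) \frac{1}{M}}{8} = \frac{\left(5 + M\right) \frac{1}{M}}{8} = \frac{\frac{1}{M} \left(5 + M\right)}{8} = \frac{5 + M}{8 M}$)
$z{\left(R \right)} = \frac{R + \frac{5 + R}{8 R}}{-21 + R}$ ($z{\left(R \right)} = \frac{R + \frac{5 + R}{8 R}}{R - 21} = \frac{R + \frac{5 + R}{8 R}}{-21 + R}$)
$z{\left(3 \right)} \left(-247\right) + n{\left(-21 \right)} = \frac{5 + 3 + 8 \cdot 3^{2}}{8 \cdot 3 \left(-21 + 3\right)} \left(-247\right) + \sqrt{2} \sqrt{-21} = \frac{1}{8} \cdot \frac{1}{3} \frac{1}{-18} \left(5 + 3 + 8 \cdot 9\right) \left(-247\right) + \sqrt{2} i \sqrt{21} = \frac{1}{8} \cdot \frac{1}{3} \left(- \frac{1}{18}\right) \left(5 + 3 + 72\right) \left(-247\right) + i \sqrt{42} = \frac{1}{8} \cdot \frac{1}{3} \left(- \frac{1}{18}\right) 80 \left(-247\right) + i \sqrt{42} = \left(- \frac{5}{27}\right) \left(-247\right) + i \sqrt{42} = \frac{1235}{27} + i \sqrt{42}$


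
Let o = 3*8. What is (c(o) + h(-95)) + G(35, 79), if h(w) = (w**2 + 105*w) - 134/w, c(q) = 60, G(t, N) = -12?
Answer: -85556/95 ≈ -900.59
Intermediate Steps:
o = 24
h(w) = w**2 - 134/w + 105*w
(c(o) + h(-95)) + G(35, 79) = (60 + (-134 + (-95)**2*(105 - 95))/(-95)) - 12 = (60 - (-134 + 9025*10)/95) - 12 = (60 - (-134 + 90250)/95) - 12 = (60 - 1/95*90116) - 12 = (60 - 90116/95) - 12 = -84416/95 - 12 = -85556/95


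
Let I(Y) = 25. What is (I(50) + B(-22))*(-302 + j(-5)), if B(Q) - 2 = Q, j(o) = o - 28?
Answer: -1675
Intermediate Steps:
j(o) = -28 + o
B(Q) = 2 + Q
(I(50) + B(-22))*(-302 + j(-5)) = (25 + (2 - 22))*(-302 + (-28 - 5)) = (25 - 20)*(-302 - 33) = 5*(-335) = -1675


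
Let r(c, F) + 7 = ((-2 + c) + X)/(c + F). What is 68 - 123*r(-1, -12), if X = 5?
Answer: 12323/13 ≈ 947.92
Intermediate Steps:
r(c, F) = -7 + (3 + c)/(F + c) (r(c, F) = -7 + ((-2 + c) + 5)/(c + F) = -7 + (3 + c)/(F + c))
68 - 123*r(-1, -12) = 68 - 123*(3 - 7*(-12) - 6*(-1))/(-12 - 1) = 68 - 123*(3 + 84 + 6)/(-13) = 68 - (-123)*93/13 = 68 - 123*(-93/13) = 68 + 11439/13 = 12323/13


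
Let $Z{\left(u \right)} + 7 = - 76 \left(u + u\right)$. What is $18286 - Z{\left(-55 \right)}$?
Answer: $9933$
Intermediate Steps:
$Z{\left(u \right)} = -7 - 152 u$ ($Z{\left(u \right)} = -7 - 76 \left(u + u\right) = -7 - 76 \cdot 2 u = -7 - 152 u$)
$18286 - Z{\left(-55 \right)} = 18286 - \left(-7 - -8360\right) = 18286 - \left(-7 + 8360\right) = 18286 - 8353 = 9933$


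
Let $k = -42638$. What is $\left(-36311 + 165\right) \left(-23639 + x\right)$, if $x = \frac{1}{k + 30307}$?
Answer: $\frac{957844387860}{1121} \approx 8.5446 \cdot 10^{8}$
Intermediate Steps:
$x = - \frac{1}{12331}$ ($x = \frac{1}{-42638 + 30307} = \frac{1}{-12331} = - \frac{1}{12331} \approx -8.1096 \cdot 10^{-5}$)
$\left(-36311 + 165\right) \left(-23639 + x\right) = \left(-36311 + 165\right) \left(-23639 - \frac{1}{12331}\right) = \left(-36146\right) \left(- \frac{291492510}{12331}\right) = \frac{957844387860}{1121}$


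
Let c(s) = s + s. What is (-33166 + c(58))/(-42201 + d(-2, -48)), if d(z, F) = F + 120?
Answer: 33050/42129 ≈ 0.78450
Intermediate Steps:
c(s) = 2*s
d(z, F) = 120 + F
(-33166 + c(58))/(-42201 + d(-2, -48)) = (-33166 + 2*58)/(-42201 + (120 - 48)) = (-33166 + 116)/(-42201 + 72) = -33050/(-42129) = -33050*(-1/42129) = 33050/42129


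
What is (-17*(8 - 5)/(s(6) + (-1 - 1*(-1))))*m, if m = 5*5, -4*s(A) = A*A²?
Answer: 425/18 ≈ 23.611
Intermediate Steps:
s(A) = -A³/4 (s(A) = -A*A²/4 = -A³/4)
m = 25
(-17*(8 - 5)/(s(6) + (-1 - 1*(-1))))*m = -17*(8 - 5)/(-¼*6³ + (-1 - 1*(-1)))*25 = -51/(-¼*216 + (-1 + 1))*25 = -51/(-54 + 0)*25 = -51/(-54)*25 = -51*(-1)/54*25 = -17*(-1/18)*25 = (17/18)*25 = 425/18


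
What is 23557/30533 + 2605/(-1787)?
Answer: -37442106/54562471 ≈ -0.68622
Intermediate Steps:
23557/30533 + 2605/(-1787) = 23557*(1/30533) + 2605*(-1/1787) = 23557/30533 - 2605/1787 = -37442106/54562471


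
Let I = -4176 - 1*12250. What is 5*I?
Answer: -82130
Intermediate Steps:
I = -16426 (I = -4176 - 12250 = -16426)
5*I = 5*(-16426) = -82130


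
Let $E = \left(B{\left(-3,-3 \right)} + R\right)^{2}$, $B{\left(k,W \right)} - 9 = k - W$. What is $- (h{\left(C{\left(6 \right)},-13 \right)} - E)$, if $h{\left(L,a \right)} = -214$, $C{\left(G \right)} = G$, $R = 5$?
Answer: $410$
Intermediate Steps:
$B{\left(k,W \right)} = 9 + k - W$ ($B{\left(k,W \right)} = 9 - \left(W - k\right) = 9 + k - W$)
$E = 196$ ($E = \left(\left(9 - 3 - -3\right) + 5\right)^{2} = \left(\left(9 - 3 + 3\right) + 5\right)^{2} = \left(9 + 5\right)^{2} = 14^{2} = 196$)
$- (h{\left(C{\left(6 \right)},-13 \right)} - E) = - (-214 - 196) = \left(-1\right) \left(-410\right) = 410$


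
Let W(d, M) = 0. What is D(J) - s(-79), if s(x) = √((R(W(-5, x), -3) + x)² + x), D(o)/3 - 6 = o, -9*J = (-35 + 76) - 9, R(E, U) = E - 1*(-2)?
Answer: 22/3 - 15*√26 ≈ -69.152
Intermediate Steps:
R(E, U) = 2 + E (R(E, U) = E + 2 = 2 + E)
J = -32/9 (J = -((-35 + 76) - 9)/9 = -(41 - 9)/9 = -⅑*32 = -32/9 ≈ -3.5556)
D(o) = 18 + 3*o
s(x) = √(x + (2 + x)²) (s(x) = √(((2 + 0) + x)² + x) = √((2 + x)² + x) = √(x + (2 + x)²))
D(J) - s(-79) = (18 + 3*(-32/9)) - √(-79 + (2 - 79)²) = (18 - 32/3) - √(-79 + (-77)²) = 22/3 - √(-79 + 5929) = 22/3 - √5850 = 22/3 - 15*√26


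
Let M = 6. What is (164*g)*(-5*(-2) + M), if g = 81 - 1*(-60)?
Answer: 369984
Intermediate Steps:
g = 141 (g = 81 + 60 = 141)
(164*g)*(-5*(-2) + M) = (164*141)*(-5*(-2) + 6) = 23124*(10 + 6) = 23124*16 = 369984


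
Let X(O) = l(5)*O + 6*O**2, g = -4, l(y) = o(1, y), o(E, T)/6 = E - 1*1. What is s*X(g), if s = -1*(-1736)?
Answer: 166656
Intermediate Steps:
o(E, T) = -6 + 6*E (o(E, T) = 6*(E - 1*1) = 6*(E - 1) = 6*(-1 + E) = -6 + 6*E)
l(y) = 0 (l(y) = -6 + 6*1 = -6 + 6 = 0)
s = 1736
X(O) = 6*O**2 (X(O) = 0*O + 6*O**2 = 0 + 6*O**2 = 6*O**2)
s*X(g) = 1736*(6*(-4)**2) = 1736*(6*16) = 1736*96 = 166656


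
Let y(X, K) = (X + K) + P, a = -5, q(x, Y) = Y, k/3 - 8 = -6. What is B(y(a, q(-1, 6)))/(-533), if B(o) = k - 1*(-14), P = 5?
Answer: -20/533 ≈ -0.037523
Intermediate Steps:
k = 6 (k = 24 + 3*(-6) = 24 - 18 = 6)
y(X, K) = 5 + K + X (y(X, K) = (X + K) + 5 = (K + X) + 5 = 5 + K + X)
B(o) = 20 (B(o) = 6 - 1*(-14) = 6 + 14 = 20)
B(y(a, q(-1, 6)))/(-533) = 20/(-533) = 20*(-1/533) = -20/533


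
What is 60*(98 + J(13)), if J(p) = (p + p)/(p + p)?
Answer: 5940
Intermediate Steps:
J(p) = 1 (J(p) = (2*p)/((2*p)) = (2*p)*(1/(2*p)) = 1)
60*(98 + J(13)) = 60*(98 + 1) = 60*99 = 5940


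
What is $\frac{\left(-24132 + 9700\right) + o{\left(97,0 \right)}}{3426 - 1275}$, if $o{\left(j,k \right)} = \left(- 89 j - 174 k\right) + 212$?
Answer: $- \frac{22853}{2151} \approx -10.624$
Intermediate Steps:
$o{\left(j,k \right)} = 212 - 174 k - 89 j$ ($o{\left(j,k \right)} = \left(- 174 k - 89 j\right) + 212 = 212 - 174 k - 89 j$)
$\frac{\left(-24132 + 9700\right) + o{\left(97,0 \right)}}{3426 - 1275} = \frac{\left(-24132 + 9700\right) - 8421}{3426 - 1275} = \frac{-14432 + \left(212 + 0 - 8633\right)}{2151} = \left(-14432 - 8421\right) \frac{1}{2151} = \left(-22853\right) \frac{1}{2151} = - \frac{22853}{2151}$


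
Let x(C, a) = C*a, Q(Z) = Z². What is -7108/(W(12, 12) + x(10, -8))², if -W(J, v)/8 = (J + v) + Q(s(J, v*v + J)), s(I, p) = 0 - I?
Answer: -1777/506944 ≈ -0.0035053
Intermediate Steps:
s(I, p) = -I
W(J, v) = -8*J - 8*v - 8*J² (W(J, v) = -8*((J + v) + (-J)²) = -8*((J + v) + J²) = -8*(J + v + J²) = -8*J - 8*v - 8*J²)
-7108/(W(12, 12) + x(10, -8))² = -7108/((-8*12 - 8*12 - 8*12²) + 10*(-8))² = -7108/((-96 - 96 - 8*144) - 80)² = -7108/((-96 - 96 - 1152) - 80)² = -7108/(-1344 - 80)² = -7108/((-1424)²) = -7108/2027776 = -7108*1/2027776 = -1777/506944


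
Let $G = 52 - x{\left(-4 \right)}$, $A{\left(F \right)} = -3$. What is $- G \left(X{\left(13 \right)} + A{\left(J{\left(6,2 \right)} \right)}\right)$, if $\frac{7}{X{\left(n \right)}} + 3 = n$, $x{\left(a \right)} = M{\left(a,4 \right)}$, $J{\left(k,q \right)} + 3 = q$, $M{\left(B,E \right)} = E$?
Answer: $\frac{552}{5} \approx 110.4$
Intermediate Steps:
$J{\left(k,q \right)} = -3 + q$
$x{\left(a \right)} = 4$
$X{\left(n \right)} = \frac{7}{-3 + n}$
$G = 48$ ($G = 52 - 4 = 48$)
$- G \left(X{\left(13 \right)} + A{\left(J{\left(6,2 \right)} \right)}\right) = - 48 \left(\frac{7}{-3 + 13} - 3\right) = - 48 \left(\frac{7}{10} - 3\right) = - \frac{48 \left(-23\right)}{10} = \left(-1\right) \left(- \frac{552}{5}\right) = \frac{552}{5}$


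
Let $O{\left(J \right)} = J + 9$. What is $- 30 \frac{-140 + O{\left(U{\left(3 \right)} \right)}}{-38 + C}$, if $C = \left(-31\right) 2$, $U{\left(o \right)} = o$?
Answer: $- \frac{192}{5} \approx -38.4$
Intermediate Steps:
$O{\left(J \right)} = 9 + J$
$C = -62$
$- 30 \frac{-140 + O{\left(U{\left(3 \right)} \right)}}{-38 + C} = - 30 \frac{-140 + \left(9 + 3\right)}{-38 - 62} = - 30 \frac{-140 + 12}{-100} = - 30 \left(\left(-128\right) \left(- \frac{1}{100}\right)\right) = \left(-30\right) \frac{32}{25} = - \frac{192}{5}$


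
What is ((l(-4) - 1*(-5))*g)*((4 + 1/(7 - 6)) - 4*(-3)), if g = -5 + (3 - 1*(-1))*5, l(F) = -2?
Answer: 765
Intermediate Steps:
g = 15 (g = -5 + (3 + 1)*5 = -5 + 4*5 = -5 + 20 = 15)
((l(-4) - 1*(-5))*g)*((4 + 1/(7 - 6)) - 4*(-3)) = ((-2 - 1*(-5))*15)*((4 + 1/(7 - 6)) - 4*(-3)) = ((-2 + 5)*15)*((4 + 1/1) + 12) = (3*15)*((4 + 1) + 12) = 45*(5 + 12) = 45*17 = 765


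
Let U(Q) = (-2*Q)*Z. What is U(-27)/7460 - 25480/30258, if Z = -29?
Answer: -59366207/56431170 ≈ -1.0520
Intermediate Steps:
U(Q) = 58*Q (U(Q) = -2*Q*(-29) = 58*Q)
U(-27)/7460 - 25480/30258 = (58*(-27))/7460 - 25480/30258 = -1566*1/7460 - 25480*1/30258 = -783/3730 - 12740/15129 = -59366207/56431170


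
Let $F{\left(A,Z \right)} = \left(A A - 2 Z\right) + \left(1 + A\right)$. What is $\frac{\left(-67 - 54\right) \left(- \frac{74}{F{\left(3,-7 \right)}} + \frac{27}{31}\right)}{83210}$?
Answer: $\frac{37873}{13929354} \approx 0.0027189$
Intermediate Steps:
$F{\left(A,Z \right)} = 1 + A + A^{2} - 2 Z$ ($F{\left(A,Z \right)} = \left(A^{2} - 2 Z\right) + \left(1 + A\right) = 1 + A + A^{2} - 2 Z$)
$\frac{\left(-67 - 54\right) \left(- \frac{74}{F{\left(3,-7 \right)}} + \frac{27}{31}\right)}{83210} = \frac{\left(-67 - 54\right) \left(- \frac{74}{1 + 3 + 3^{2} - -14} + \frac{27}{31}\right)}{83210} = - 121 \left(- \frac{74}{1 + 3 + 9 + 14} + 27 \cdot \frac{1}{31}\right) \frac{1}{83210} = - 121 \left(- \frac{74}{27} + \frac{27}{31}\right) \frac{1}{83210} = \left(-121\right) \left(- \frac{1565}{837}\right) \frac{1}{83210} = \frac{189365}{837} \cdot \frac{1}{83210} = \frac{37873}{13929354}$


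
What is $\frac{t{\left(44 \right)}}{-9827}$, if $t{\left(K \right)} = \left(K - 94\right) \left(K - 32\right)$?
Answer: $\frac{600}{9827} \approx 0.061056$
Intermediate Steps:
$t{\left(K \right)} = \left(-94 + K\right) \left(-32 + K\right)$
$\frac{t{\left(44 \right)}}{-9827} = \frac{3008 + 44^{2} - 5544}{-9827} = \left(3008 + 1936 - 5544\right) \left(- \frac{1}{9827}\right) = \left(-600\right) \left(- \frac{1}{9827}\right) = \frac{600}{9827}$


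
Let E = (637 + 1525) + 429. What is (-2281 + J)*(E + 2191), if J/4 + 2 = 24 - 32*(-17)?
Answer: -81294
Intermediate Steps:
E = 2591 (E = 2162 + 429 = 2591)
J = 2264 (J = -8 + 4*(24 - 32*(-17)) = -8 + 4*(24 + 544) = -8 + 4*568 = -8 + 2272 = 2264)
(-2281 + J)*(E + 2191) = (-2281 + 2264)*(2591 + 2191) = -17*4782 = -81294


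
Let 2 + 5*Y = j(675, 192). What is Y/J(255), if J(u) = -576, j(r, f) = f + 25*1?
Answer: -43/576 ≈ -0.074653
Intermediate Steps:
j(r, f) = 25 + f (j(r, f) = f + 25 = 25 + f)
Y = 43 (Y = -2/5 + (25 + 192)/5 = -2/5 + (1/5)*217 = -2/5 + 217/5 = 43)
Y/J(255) = 43/(-576) = 43*(-1/576) = -43/576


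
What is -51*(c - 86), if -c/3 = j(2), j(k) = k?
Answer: 4692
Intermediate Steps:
c = -6 (c = -3*2 = -6)
-51*(c - 86) = -51*(-6 - 86) = -51*(-92) = 4692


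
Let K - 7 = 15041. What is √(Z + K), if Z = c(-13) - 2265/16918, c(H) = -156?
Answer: 3*√473592324282/16918 ≈ 122.03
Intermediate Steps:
Z = -2641473/16918 (Z = -156 - 2265/16918 = -2641473/16918 ≈ -156.13)
K = 15048 (K = 7 + 15041 = 15048)
√(Z + K) = √(-2641473/16918 + 15048) = √(251940591/16918) = 3*√473592324282/16918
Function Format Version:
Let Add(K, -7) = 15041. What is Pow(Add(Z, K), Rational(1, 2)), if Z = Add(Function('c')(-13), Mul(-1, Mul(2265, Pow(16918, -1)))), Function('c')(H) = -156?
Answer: Mul(Rational(3, 16918), Pow(473592324282, Rational(1, 2))) ≈ 122.03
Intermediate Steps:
Z = Rational(-2641473, 16918) (Z = Add(-156, Mul(-1, Mul(2265, Pow(16918, -1)))) = Add(-156, Mul(-1, Mul(2265, Rational(1, 16918)))) = Add(-156, Mul(-1, Rational(2265, 16918))) = Add(-156, Rational(-2265, 16918)) = Rational(-2641473, 16918) ≈ -156.13)
K = 15048 (K = Add(7, 15041) = 15048)
Pow(Add(Z, K), Rational(1, 2)) = Pow(Add(Rational(-2641473, 16918), 15048), Rational(1, 2)) = Pow(Rational(251940591, 16918), Rational(1, 2)) = Mul(Rational(3, 16918), Pow(473592324282, Rational(1, 2)))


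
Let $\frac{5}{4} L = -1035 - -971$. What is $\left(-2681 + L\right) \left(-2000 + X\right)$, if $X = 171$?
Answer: $\frac{24985969}{5} \approx 4.9972 \cdot 10^{6}$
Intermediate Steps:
$L = - \frac{256}{5}$ ($L = \frac{4 \left(-1035 - -971\right)}{5} = \frac{4 \left(-1035 + 971\right)}{5} = \frac{4}{5} \left(-64\right) = - \frac{256}{5} \approx -51.2$)
$\left(-2681 + L\right) \left(-2000 + X\right) = \left(-2681 - \frac{256}{5}\right) \left(-2000 + 171\right) = \left(- \frac{13661}{5}\right) \left(-1829\right) = \frac{24985969}{5}$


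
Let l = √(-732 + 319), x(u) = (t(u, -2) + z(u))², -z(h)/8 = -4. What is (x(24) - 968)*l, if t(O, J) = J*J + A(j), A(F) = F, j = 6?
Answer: 796*I*√413 ≈ 16177.0*I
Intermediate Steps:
z(h) = 32 (z(h) = -8*(-4) = 32)
t(O, J) = 6 + J² (t(O, J) = J*J + 6 = J² + 6 = 6 + J²)
x(u) = 1764 (x(u) = ((6 + (-2)²) + 32)² = ((6 + 4) + 32)² = (10 + 32)² = 42² = 1764)
l = I*√413 (l = √(-413) = I*√413 ≈ 20.322*I)
(x(24) - 968)*l = (1764 - 968)*(I*√413) = 796*(I*√413) = 796*I*√413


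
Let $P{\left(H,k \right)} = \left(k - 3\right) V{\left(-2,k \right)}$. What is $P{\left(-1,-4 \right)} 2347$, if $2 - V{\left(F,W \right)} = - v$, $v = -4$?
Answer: $32858$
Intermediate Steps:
$V{\left(F,W \right)} = -2$ ($V{\left(F,W \right)} = 2 - \left(-1\right) \left(-4\right) = 2 - 4 = -2$)
$P{\left(H,k \right)} = 6 - 2 k$ ($P{\left(H,k \right)} = \left(k - 3\right) \left(-2\right) = \left(-3 + k\right) \left(-2\right) = 6 - 2 k$)
$P{\left(-1,-4 \right)} 2347 = \left(6 - -8\right) 2347 = \left(6 + 8\right) 2347 = 14 \cdot 2347 = 32858$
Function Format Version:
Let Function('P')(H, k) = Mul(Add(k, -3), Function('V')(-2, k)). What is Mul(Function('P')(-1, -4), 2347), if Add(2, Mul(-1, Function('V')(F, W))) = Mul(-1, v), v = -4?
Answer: 32858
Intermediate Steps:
Function('V')(F, W) = -2 (Function('V')(F, W) = Add(2, Mul(-1, Mul(-1, -4))) = Add(2, Mul(-1, 4)) = Add(2, -4) = -2)
Function('P')(H, k) = Add(6, Mul(-2, k)) (Function('P')(H, k) = Mul(Add(k, -3), -2) = Mul(Add(-3, k), -2) = Add(6, Mul(-2, k)))
Mul(Function('P')(-1, -4), 2347) = Mul(Add(6, Mul(-2, -4)), 2347) = Mul(Add(6, 8), 2347) = Mul(14, 2347) = 32858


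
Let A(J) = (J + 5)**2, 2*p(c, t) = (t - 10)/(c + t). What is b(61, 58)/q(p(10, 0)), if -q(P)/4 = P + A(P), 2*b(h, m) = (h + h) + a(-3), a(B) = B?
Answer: -119/158 ≈ -0.75316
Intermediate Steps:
b(h, m) = -3/2 + h (b(h, m) = ((h + h) - 3)/2 = (2*h - 3)/2 = (-3 + 2*h)/2 = -3/2 + h)
p(c, t) = (-10 + t)/(2*(c + t)) (p(c, t) = ((t - 10)/(c + t))/2 = ((-10 + t)/(c + t))/2 = (-10 + t)/(2*(c + t)))
A(J) = (5 + J)**2
q(P) = -4*P - 4*(5 + P)**2 (q(P) = -4*(P + (5 + P)**2) = -4*P - 4*(5 + P)**2)
b(61, 58)/q(p(10, 0)) = (-3/2 + 61)/(-4*(-5 + (1/2)*0)/(10 + 0) - 4*(5 + (-5 + (1/2)*0)/(10 + 0))**2) = 119/(2*(-4*(-5 + 0)/10 - 4*(5 + (-5 + 0)/10)**2)) = 119/(2*(-2*(-5)/5 - 4*(5 + (1/10)*(-5))**2)) = 119/(2*(-4*(-1/2) - 4*(5 - 1/2)**2)) = 119/(2*(2 - 4*(9/2)**2)) = 119/(2*(2 - 4*81/4)) = 119/(2*(2 - 81)) = (119/2)/(-79) = (119/2)*(-1/79) = -119/158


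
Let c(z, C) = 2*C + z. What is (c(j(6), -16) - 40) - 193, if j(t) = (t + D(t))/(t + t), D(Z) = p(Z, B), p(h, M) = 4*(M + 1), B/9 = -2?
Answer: -1621/6 ≈ -270.17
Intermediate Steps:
B = -18 (B = 9*(-2) = -18)
p(h, M) = 4 + 4*M (p(h, M) = 4*(1 + M) = 4 + 4*M)
D(Z) = -68 (D(Z) = 4 + 4*(-18) = 4 - 72 = -68)
j(t) = (-68 + t)/(2*t) (j(t) = (t - 68)/(t + t) = (-68 + t)/((2*t)) = (-68 + t)*(1/(2*t)) = (-68 + t)/(2*t))
c(z, C) = z + 2*C
(c(j(6), -16) - 40) - 193 = (((½)*(-68 + 6)/6 + 2*(-16)) - 40) - 193 = (((½)*(⅙)*(-62) - 32) - 40) - 193 = ((-31/6 - 32) - 40) - 193 = (-223/6 - 40) - 193 = -463/6 - 193 = -1621/6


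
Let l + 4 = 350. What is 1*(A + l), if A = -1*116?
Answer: 230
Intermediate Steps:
A = -116
l = 346 (l = -4 + 350 = 346)
1*(A + l) = 1*(-116 + 346) = 1*230 = 230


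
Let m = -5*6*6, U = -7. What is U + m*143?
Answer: -25747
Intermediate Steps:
m = -180 (m = -30*6 = -180)
U + m*143 = -7 - 180*143 = -7 - 25740 = -25747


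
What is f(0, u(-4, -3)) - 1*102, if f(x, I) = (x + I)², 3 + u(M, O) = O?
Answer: -66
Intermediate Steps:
u(M, O) = -3 + O
f(x, I) = (I + x)²
f(0, u(-4, -3)) - 1*102 = ((-3 - 3) + 0)² - 1*102 = (-6 + 0)² - 102 = (-6)² - 102 = 36 - 102 = -66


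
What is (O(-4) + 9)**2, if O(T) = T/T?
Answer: 100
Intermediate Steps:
O(T) = 1
(O(-4) + 9)**2 = (1 + 9)**2 = 10**2 = 100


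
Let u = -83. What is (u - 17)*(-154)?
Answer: 15400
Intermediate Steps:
(u - 17)*(-154) = (-83 - 17)*(-154) = -100*(-154) = 15400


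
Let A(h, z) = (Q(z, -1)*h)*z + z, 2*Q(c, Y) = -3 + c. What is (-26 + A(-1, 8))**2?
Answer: 1444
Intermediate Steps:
Q(c, Y) = -3/2 + c/2 (Q(c, Y) = (-3 + c)/2 = -3/2 + c/2)
A(h, z) = z + h*z*(-3/2 + z/2) (A(h, z) = ((-3/2 + z/2)*h)*z + z = (h*(-3/2 + z/2))*z + z = h*z*(-3/2 + z/2) + z = z + h*z*(-3/2 + z/2))
(-26 + A(-1, 8))**2 = (-26 + (1/2)*8*(2 - (-3 + 8)))**2 = (-26 + (1/2)*8*(2 - 1*5))**2 = (-26 + (1/2)*8*(2 - 5))**2 = (-26 + (1/2)*8*(-3))**2 = (-26 - 12)**2 = (-38)**2 = 1444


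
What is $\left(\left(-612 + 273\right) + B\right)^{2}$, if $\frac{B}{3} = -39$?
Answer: $207936$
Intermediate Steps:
$B = -117$ ($B = 3 \left(-39\right) = -117$)
$\left(\left(-612 + 273\right) + B\right)^{2} = \left(\left(-612 + 273\right) - 117\right)^{2} = \left(-339 - 117\right)^{2} = \left(-456\right)^{2} = 207936$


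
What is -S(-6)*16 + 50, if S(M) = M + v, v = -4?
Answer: 210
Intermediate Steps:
S(M) = -4 + M (S(M) = M - 4 = -4 + M)
-S(-6)*16 + 50 = -(-4 - 6)*16 + 50 = -1*(-10)*16 + 50 = 10*16 + 50 = 160 + 50 = 210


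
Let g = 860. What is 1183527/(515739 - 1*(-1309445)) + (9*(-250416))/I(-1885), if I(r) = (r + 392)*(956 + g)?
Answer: 915297505209/618574934624 ≈ 1.4797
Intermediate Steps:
I(r) = 711872 + 1816*r (I(r) = (r + 392)*(956 + 860) = (392 + r)*1816 = 711872 + 1816*r)
1183527/(515739 - 1*(-1309445)) + (9*(-250416))/I(-1885) = 1183527/(515739 - 1*(-1309445)) + (9*(-250416))/(711872 + 1816*(-1885)) = 1183527/(515739 + 1309445) - 2253744/(711872 - 3423160) = 1183527/1825184 - 2253744/(-2711288) = 1183527*(1/1825184) - 2253744*(-1/2711288) = 1183527/1825184 + 281718/338911 = 915297505209/618574934624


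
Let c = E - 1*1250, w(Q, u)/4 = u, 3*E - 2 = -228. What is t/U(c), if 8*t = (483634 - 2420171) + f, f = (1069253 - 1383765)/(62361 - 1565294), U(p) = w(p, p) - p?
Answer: 2910485048509/47805292864 ≈ 60.882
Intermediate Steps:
E = -226/3 (E = ⅔ + (⅓)*(-228) = ⅔ - 76 = -226/3 ≈ -75.333)
w(Q, u) = 4*u
c = -3976/3 (c = -226/3 - 1*1250 = -226/3 - 1250 = -3976/3 ≈ -1325.3)
U(p) = 3*p (U(p) = 4*p - p = 3*p)
f = 314512/1502933 (f = -314512/(-1502933) = -314512*(-1/1502933) = 314512/1502933 ≈ 0.20927)
t = -2910485048509/12023464 (t = ((483634 - 2420171) + 314512/1502933)/8 = (-1936537 + 314512/1502933)/8 = (⅛)*(-2910485048509/1502933) = -2910485048509/12023464 ≈ -2.4207e+5)
t/U(c) = -2910485048509/(12023464*(3*(-3976/3))) = -2910485048509/12023464/(-3976) = -2910485048509/12023464*(-1/3976) = 2910485048509/47805292864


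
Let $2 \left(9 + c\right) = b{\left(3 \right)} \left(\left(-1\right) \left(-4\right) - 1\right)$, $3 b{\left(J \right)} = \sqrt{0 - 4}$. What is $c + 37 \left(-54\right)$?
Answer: $-2007 + i \approx -2007.0 + 1.0 i$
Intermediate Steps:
$b{\left(J \right)} = \frac{2 i}{3}$ ($b{\left(J \right)} = \frac{\sqrt{0 - 4}}{3} = \frac{\sqrt{-4}}{3} = \frac{2 i}{3}$)
$c = -9 + i$ ($c = -9 + \frac{\frac{2 i}{3} \left(\left(-1\right) \left(-4\right) - 1\right)}{2} = -9 + \frac{\frac{2 i}{3} \left(4 - 1\right)}{2} = -9 + \frac{\frac{2 i}{3} \cdot 3}{2} = -9 + \frac{2 i}{2} = -9 + i \approx -9.0 + 1.0 i$)
$c + 37 \left(-54\right) = \left(-9 + i\right) + 37 \left(-54\right) = \left(-9 + i\right) - 1998 = -2007 + i$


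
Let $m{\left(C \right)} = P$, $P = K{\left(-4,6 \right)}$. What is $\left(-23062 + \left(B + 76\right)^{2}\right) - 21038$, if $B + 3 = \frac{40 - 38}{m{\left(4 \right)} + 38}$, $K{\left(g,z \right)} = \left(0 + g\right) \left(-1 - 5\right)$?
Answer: $- \frac{37254404}{961} \approx -38766.0$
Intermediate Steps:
$K{\left(g,z \right)} = - 6 g$ ($K{\left(g,z \right)} = g \left(-6\right) = - 6 g$)
$P = 24$ ($P = \left(-6\right) \left(-4\right) = 24$)
$m{\left(C \right)} = 24$
$B = - \frac{92}{31}$ ($B = -3 + \frac{40 - 38}{24 + 38} = -3 + \frac{2}{62} = -3 + 2 \cdot \frac{1}{62} = -3 + \frac{1}{31} = - \frac{92}{31} \approx -2.9677$)
$\left(-23062 + \left(B + 76\right)^{2}\right) - 21038 = \left(-23062 + \left(- \frac{92}{31} + 76\right)^{2}\right) - 21038 = \left(-23062 + \left(\frac{2264}{31}\right)^{2}\right) - 21038 = \left(-23062 + \frac{5125696}{961}\right) - 21038 = - \frac{17036886}{961} - 21038 = - \frac{37254404}{961}$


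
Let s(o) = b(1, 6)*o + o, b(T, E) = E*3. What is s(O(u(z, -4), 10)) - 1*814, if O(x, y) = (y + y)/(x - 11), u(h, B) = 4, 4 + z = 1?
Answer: -6078/7 ≈ -868.29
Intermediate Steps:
z = -3 (z = -4 + 1 = -3)
b(T, E) = 3*E
O(x, y) = 2*y/(-11 + x) (O(x, y) = (2*y)/(-11 + x) = 2*y/(-11 + x))
s(o) = 19*o (s(o) = (3*6)*o + o = 18*o + o = 19*o)
s(O(u(z, -4), 10)) - 1*814 = 19*(2*10/(-11 + 4)) - 1*814 = 19*(2*10/(-7)) - 814 = 19*(2*10*(-⅐)) - 814 = 19*(-20/7) - 814 = -380/7 - 814 = -6078/7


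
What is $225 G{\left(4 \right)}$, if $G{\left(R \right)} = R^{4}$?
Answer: $57600$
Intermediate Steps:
$225 G{\left(4 \right)} = 225 \cdot 4^{4} = 225 \cdot 256 = 57600$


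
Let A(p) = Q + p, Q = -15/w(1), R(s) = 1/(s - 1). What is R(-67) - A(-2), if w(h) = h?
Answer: 1155/68 ≈ 16.985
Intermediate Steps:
R(s) = 1/(-1 + s)
Q = -15 (Q = -15/1 = -15*1 = -15)
A(p) = -15 + p
R(-67) - A(-2) = 1/(-1 - 67) - (-15 - 2) = 1/(-68) - 1*(-17) = -1/68 + 17 = 1155/68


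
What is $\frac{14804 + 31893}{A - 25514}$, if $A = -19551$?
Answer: $- \frac{46697}{45065} \approx -1.0362$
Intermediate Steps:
$\frac{14804 + 31893}{A - 25514} = \frac{14804 + 31893}{-19551 - 25514} = \frac{46697}{-45065} = 46697 \left(- \frac{1}{45065}\right) = - \frac{46697}{45065}$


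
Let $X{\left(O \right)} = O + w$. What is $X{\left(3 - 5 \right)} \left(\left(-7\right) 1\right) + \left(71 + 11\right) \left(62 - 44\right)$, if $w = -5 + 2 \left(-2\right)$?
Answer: $1553$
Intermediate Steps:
$w = -9$ ($w = -5 - 4 = -9$)
$X{\left(O \right)} = -9 + O$ ($X{\left(O \right)} = O - 9 = -9 + O$)
$X{\left(3 - 5 \right)} \left(\left(-7\right) 1\right) + \left(71 + 11\right) \left(62 - 44\right) = \left(-9 + \left(3 - 5\right)\right) \left(\left(-7\right) 1\right) + \left(71 + 11\right) \left(62 - 44\right) = \left(-9 + \left(3 - 5\right)\right) \left(-7\right) + 82 \cdot 18 = \left(-9 - 2\right) \left(-7\right) + 1476 = \left(-11\right) \left(-7\right) + 1476 = 77 + 1476 = 1553$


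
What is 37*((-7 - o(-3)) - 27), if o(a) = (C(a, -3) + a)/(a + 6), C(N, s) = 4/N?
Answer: -10841/9 ≈ -1204.6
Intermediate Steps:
o(a) = (a + 4/a)/(6 + a) (o(a) = (4/a + a)/(a + 6) = (a + 4/a)/(6 + a))
37*((-7 - o(-3)) - 27) = 37*((-7 - (4 + (-3)**2)/((-3)*(6 - 3))) - 27) = 37*((-7 - (-1)*(4 + 9)/(3*3)) - 27) = 37*((-7 - (-1)*13/(3*3)) - 27) = 37*((-7 - 1*(-13/9)) - 27) = 37*((-7 + 13/9) - 27) = 37*(-50/9 - 27) = 37*(-293/9) = -10841/9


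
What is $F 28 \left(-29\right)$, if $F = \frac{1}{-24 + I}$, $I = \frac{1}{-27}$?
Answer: $\frac{21924}{649} \approx 33.781$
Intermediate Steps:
$I = - \frac{1}{27} \approx -0.037037$
$F = - \frac{27}{649}$ ($F = \frac{1}{-24 - \frac{1}{27}} = \frac{1}{- \frac{649}{27}} = - \frac{27}{649} \approx -0.041602$)
$F 28 \left(-29\right) = \left(- \frac{27}{649}\right) 28 \left(-29\right) = \left(- \frac{756}{649}\right) \left(-29\right) = \frac{21924}{649}$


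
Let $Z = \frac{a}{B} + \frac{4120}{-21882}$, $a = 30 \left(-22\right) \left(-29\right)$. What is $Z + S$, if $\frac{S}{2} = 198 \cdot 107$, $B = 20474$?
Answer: $\frac{163650877706}{3862173} \approx 42373.0$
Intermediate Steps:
$a = 19140$ ($a = \left(-660\right) \left(-29\right) = 19140$)
$S = 42372$ ($S = 2 \cdot 198 \cdot 107 = 2 \cdot 21186 = 42372$)
$Z = \frac{2883350}{3862173}$ ($Z = \frac{19140}{20474} + \frac{4120}{-21882} = 19140 \cdot \frac{1}{20474} + 4120 \left(- \frac{1}{21882}\right) = \frac{330}{353} - \frac{2060}{10941} = \frac{2883350}{3862173} \approx 0.74656$)
$Z + S = \frac{2883350}{3862173} + 42372 = \frac{163650877706}{3862173}$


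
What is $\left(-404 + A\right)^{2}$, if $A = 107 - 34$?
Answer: $109561$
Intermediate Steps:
$A = 73$
$\left(-404 + A\right)^{2} = \left(-404 + 73\right)^{2} = \left(-331\right)^{2} = 109561$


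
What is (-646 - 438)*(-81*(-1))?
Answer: -87804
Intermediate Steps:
(-646 - 438)*(-81*(-1)) = -1084*81 = -87804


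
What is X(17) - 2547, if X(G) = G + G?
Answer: -2513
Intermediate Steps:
X(G) = 2*G
X(17) - 2547 = 2*17 - 2547 = 34 - 2547 = -2513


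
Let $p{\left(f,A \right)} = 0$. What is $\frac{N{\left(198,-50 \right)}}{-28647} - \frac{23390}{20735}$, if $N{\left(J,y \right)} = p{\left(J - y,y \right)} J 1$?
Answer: $- \frac{4678}{4147} \approx -1.128$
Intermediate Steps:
$N{\left(J,y \right)} = 0$ ($N{\left(J,y \right)} = 0 J 1 = 0 \cdot 1 = 0$)
$\frac{N{\left(198,-50 \right)}}{-28647} - \frac{23390}{20735} = \frac{0}{-28647} - \frac{23390}{20735} = 0 \left(- \frac{1}{28647}\right) - \frac{4678}{4147} = 0 - \frac{4678}{4147} = - \frac{4678}{4147}$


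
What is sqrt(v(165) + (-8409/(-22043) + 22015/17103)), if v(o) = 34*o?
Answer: sqrt(797586904600737708198)/377001429 ≈ 74.911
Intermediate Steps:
sqrt(v(165) + (-8409/(-22043) + 22015/17103)) = sqrt(34*165 + (-8409/(-22043) + 22015/17103)) = sqrt(5610 + (-8409*(-1/22043) + 22015*(1/17103))) = sqrt(5610 + (8409/22043 + 22015/17103)) = sqrt(5610 + 629095772/377001429) = sqrt(2115607112462/377001429) = sqrt(797586904600737708198)/377001429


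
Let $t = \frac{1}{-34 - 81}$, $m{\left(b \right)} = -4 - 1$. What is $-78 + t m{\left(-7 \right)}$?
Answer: $- \frac{1793}{23} \approx -77.957$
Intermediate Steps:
$m{\left(b \right)} = -5$
$t = - \frac{1}{115}$ ($t = \frac{1}{-115} = - \frac{1}{115} \approx -0.0086956$)
$-78 + t m{\left(-7 \right)} = -78 - - \frac{1}{23} = -78 + \frac{1}{23} = - \frac{1793}{23}$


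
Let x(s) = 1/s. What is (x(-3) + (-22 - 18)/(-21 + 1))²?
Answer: 25/9 ≈ 2.7778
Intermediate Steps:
(x(-3) + (-22 - 18)/(-21 + 1))² = (1/(-3) + (-22 - 18)/(-21 + 1))² = (-⅓ - 40/(-20))² = (-⅓ - 40*(-1/20))² = (-⅓ + 2)² = (5/3)² = 25/9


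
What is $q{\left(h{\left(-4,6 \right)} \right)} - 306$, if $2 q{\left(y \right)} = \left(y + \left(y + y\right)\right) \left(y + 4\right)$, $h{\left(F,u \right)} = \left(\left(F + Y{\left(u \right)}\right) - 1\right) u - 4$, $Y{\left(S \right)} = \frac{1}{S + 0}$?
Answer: $\frac{2259}{2} \approx 1129.5$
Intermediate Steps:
$Y{\left(S \right)} = \frac{1}{S}$
$h{\left(F,u \right)} = -4 + u \left(-1 + F + \frac{1}{u}\right)$ ($h{\left(F,u \right)} = \left(\left(F + \frac{1}{u}\right) - 1\right) u - 4 = \left(-1 + F + \frac{1}{u}\right) u - 4 = u \left(-1 + F + \frac{1}{u}\right) - 4 = -4 + u \left(-1 + F + \frac{1}{u}\right)$)
$q{\left(y \right)} = \frac{3 y \left(4 + y\right)}{2}$ ($q{\left(y \right)} = \frac{\left(y + \left(y + y\right)\right) \left(y + 4\right)}{2} = \frac{\left(y + 2 y\right) \left(4 + y\right)}{2} = \frac{3 y \left(4 + y\right)}{2}$)
$q{\left(h{\left(-4,6 \right)} \right)} - 306 = \frac{3 \left(-3 - 6 - 24\right) \left(4 - 33\right)}{2} - 306 = \frac{3}{2} \left(-33\right) \left(4 - 33\right) - 306 = \frac{3}{2} \left(-33\right) \left(-29\right) - 306 = \frac{2871}{2} - 306 = \frac{2259}{2}$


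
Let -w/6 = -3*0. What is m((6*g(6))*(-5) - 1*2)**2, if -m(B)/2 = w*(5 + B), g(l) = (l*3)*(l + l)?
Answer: 0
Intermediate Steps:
w = 0 (w = -(-18)*0 = -6*0 = 0)
g(l) = 6*l**2 (g(l) = (3*l)*(2*l) = 6*l**2)
m(B) = 0 (m(B) = -0*(5 + B) = -2*0 = 0)
m((6*g(6))*(-5) - 1*2)**2 = 0**2 = 0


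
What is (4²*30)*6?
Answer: 2880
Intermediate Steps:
(4²*30)*6 = (16*30)*6 = 480*6 = 2880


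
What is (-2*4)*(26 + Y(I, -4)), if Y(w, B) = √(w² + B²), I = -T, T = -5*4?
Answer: -208 - 32*√26 ≈ -371.17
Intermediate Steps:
T = -20
I = 20 (I = -1*(-20) = 20)
Y(w, B) = √(B² + w²)
(-2*4)*(26 + Y(I, -4)) = (-2*4)*(26 + √((-4)² + 20²)) = (-1*8)*(26 + √(16 + 400)) = -8*(26 + √416) = -8*(26 + 4*√26) = -208 - 32*√26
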